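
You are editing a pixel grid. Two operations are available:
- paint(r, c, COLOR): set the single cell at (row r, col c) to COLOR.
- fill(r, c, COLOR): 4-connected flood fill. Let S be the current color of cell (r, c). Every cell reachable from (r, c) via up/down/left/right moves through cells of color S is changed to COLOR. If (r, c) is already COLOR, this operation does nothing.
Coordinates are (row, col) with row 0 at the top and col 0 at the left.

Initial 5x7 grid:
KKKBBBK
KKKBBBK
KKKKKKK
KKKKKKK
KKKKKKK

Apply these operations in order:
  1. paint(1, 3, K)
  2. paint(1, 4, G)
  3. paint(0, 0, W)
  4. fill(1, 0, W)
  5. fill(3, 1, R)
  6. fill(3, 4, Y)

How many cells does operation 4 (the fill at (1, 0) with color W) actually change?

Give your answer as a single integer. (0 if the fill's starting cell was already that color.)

Answer: 29

Derivation:
After op 1 paint(1,3,K):
KKKBBBK
KKKKBBK
KKKKKKK
KKKKKKK
KKKKKKK
After op 2 paint(1,4,G):
KKKBBBK
KKKKGBK
KKKKKKK
KKKKKKK
KKKKKKK
After op 3 paint(0,0,W):
WKKBBBK
KKKKGBK
KKKKKKK
KKKKKKK
KKKKKKK
After op 4 fill(1,0,W) [29 cells changed]:
WWWBBBW
WWWWGBW
WWWWWWW
WWWWWWW
WWWWWWW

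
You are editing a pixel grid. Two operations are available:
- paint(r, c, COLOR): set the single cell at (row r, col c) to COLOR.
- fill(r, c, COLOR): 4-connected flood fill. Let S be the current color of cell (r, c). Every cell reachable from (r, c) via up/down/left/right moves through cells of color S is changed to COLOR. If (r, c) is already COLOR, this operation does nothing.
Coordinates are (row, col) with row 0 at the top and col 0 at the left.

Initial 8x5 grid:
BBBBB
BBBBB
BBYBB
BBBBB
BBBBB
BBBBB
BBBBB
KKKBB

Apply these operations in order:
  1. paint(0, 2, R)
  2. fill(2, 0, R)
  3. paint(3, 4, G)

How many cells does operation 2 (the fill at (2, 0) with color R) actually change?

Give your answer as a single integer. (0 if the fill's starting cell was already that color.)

Answer: 35

Derivation:
After op 1 paint(0,2,R):
BBRBB
BBBBB
BBYBB
BBBBB
BBBBB
BBBBB
BBBBB
KKKBB
After op 2 fill(2,0,R) [35 cells changed]:
RRRRR
RRRRR
RRYRR
RRRRR
RRRRR
RRRRR
RRRRR
KKKRR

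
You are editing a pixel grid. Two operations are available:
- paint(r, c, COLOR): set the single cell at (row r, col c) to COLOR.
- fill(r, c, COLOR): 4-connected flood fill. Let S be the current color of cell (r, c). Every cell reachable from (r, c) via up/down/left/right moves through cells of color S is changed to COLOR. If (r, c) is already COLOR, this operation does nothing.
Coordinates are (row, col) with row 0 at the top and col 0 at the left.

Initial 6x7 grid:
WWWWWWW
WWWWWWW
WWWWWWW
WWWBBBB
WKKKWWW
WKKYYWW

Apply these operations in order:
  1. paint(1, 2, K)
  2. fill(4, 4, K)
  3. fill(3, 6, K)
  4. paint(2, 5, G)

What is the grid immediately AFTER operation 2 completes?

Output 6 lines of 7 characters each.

Answer: WWWWWWW
WWKWWWW
WWWWWWW
WWWBBBB
WKKKKKK
WKKYYKK

Derivation:
After op 1 paint(1,2,K):
WWWWWWW
WWKWWWW
WWWWWWW
WWWBBBB
WKKKWWW
WKKYYWW
After op 2 fill(4,4,K) [5 cells changed]:
WWWWWWW
WWKWWWW
WWWWWWW
WWWBBBB
WKKKKKK
WKKYYKK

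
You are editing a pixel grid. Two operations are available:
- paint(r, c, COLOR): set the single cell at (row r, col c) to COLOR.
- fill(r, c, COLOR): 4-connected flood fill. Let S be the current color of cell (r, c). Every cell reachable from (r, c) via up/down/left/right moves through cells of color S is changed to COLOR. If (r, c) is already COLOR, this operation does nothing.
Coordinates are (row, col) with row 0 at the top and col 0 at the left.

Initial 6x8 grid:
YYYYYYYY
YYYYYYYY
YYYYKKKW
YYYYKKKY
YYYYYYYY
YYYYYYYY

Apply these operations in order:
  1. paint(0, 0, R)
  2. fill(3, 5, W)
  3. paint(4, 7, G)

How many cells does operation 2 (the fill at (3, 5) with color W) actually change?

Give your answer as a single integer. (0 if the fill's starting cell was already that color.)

Answer: 6

Derivation:
After op 1 paint(0,0,R):
RYYYYYYY
YYYYYYYY
YYYYKKKW
YYYYKKKY
YYYYYYYY
YYYYYYYY
After op 2 fill(3,5,W) [6 cells changed]:
RYYYYYYY
YYYYYYYY
YYYYWWWW
YYYYWWWY
YYYYYYYY
YYYYYYYY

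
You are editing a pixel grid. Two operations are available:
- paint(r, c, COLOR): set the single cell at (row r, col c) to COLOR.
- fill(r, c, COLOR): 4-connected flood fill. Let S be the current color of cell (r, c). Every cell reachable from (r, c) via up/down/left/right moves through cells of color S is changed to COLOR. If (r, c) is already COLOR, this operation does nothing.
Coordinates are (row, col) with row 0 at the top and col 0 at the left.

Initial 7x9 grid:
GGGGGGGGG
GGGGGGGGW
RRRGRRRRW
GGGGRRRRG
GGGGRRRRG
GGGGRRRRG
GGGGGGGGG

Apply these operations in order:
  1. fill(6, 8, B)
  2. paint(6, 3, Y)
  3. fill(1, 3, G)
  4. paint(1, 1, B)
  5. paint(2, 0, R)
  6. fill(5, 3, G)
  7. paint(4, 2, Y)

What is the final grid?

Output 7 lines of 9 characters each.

After op 1 fill(6,8,B) [42 cells changed]:
BBBBBBBBB
BBBBBBBBW
RRRBRRRRW
BBBBRRRRB
BBBBRRRRB
BBBBRRRRB
BBBBBBBBB
After op 2 paint(6,3,Y):
BBBBBBBBB
BBBBBBBBW
RRRBRRRRW
BBBBRRRRB
BBBBRRRRB
BBBBRRRRB
BBBYBBBBB
After op 3 fill(1,3,G) [33 cells changed]:
GGGGGGGGG
GGGGGGGGW
RRRGRRRRW
GGGGRRRRB
GGGGRRRRB
GGGGRRRRB
GGGYBBBBB
After op 4 paint(1,1,B):
GGGGGGGGG
GBGGGGGGW
RRRGRRRRW
GGGGRRRRB
GGGGRRRRB
GGGGRRRRB
GGGYBBBBB
After op 5 paint(2,0,R):
GGGGGGGGG
GBGGGGGGW
RRRGRRRRW
GGGGRRRRB
GGGGRRRRB
GGGGRRRRB
GGGYBBBBB
After op 6 fill(5,3,G) [0 cells changed]:
GGGGGGGGG
GBGGGGGGW
RRRGRRRRW
GGGGRRRRB
GGGGRRRRB
GGGGRRRRB
GGGYBBBBB
After op 7 paint(4,2,Y):
GGGGGGGGG
GBGGGGGGW
RRRGRRRRW
GGGGRRRRB
GGYGRRRRB
GGGGRRRRB
GGGYBBBBB

Answer: GGGGGGGGG
GBGGGGGGW
RRRGRRRRW
GGGGRRRRB
GGYGRRRRB
GGGGRRRRB
GGGYBBBBB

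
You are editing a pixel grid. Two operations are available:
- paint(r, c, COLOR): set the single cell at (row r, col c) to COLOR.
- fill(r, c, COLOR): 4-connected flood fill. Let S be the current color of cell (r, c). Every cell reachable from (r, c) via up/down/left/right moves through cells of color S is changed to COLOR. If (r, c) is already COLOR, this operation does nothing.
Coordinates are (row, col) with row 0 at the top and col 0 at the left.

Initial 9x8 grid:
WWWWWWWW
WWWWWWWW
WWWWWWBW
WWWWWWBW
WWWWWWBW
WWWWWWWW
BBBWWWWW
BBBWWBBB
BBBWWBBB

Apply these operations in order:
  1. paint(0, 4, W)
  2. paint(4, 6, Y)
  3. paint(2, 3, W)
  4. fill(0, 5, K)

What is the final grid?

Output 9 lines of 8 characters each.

Answer: KKKKKKKK
KKKKKKKK
KKKKKKBK
KKKKKKBK
KKKKKKYK
KKKKKKKK
BBBKKKKK
BBBKKBBB
BBBKKBBB

Derivation:
After op 1 paint(0,4,W):
WWWWWWWW
WWWWWWWW
WWWWWWBW
WWWWWWBW
WWWWWWBW
WWWWWWWW
BBBWWWWW
BBBWWBBB
BBBWWBBB
After op 2 paint(4,6,Y):
WWWWWWWW
WWWWWWWW
WWWWWWBW
WWWWWWBW
WWWWWWYW
WWWWWWWW
BBBWWWWW
BBBWWBBB
BBBWWBBB
After op 3 paint(2,3,W):
WWWWWWWW
WWWWWWWW
WWWWWWBW
WWWWWWBW
WWWWWWYW
WWWWWWWW
BBBWWWWW
BBBWWBBB
BBBWWBBB
After op 4 fill(0,5,K) [54 cells changed]:
KKKKKKKK
KKKKKKKK
KKKKKKBK
KKKKKKBK
KKKKKKYK
KKKKKKKK
BBBKKKKK
BBBKKBBB
BBBKKBBB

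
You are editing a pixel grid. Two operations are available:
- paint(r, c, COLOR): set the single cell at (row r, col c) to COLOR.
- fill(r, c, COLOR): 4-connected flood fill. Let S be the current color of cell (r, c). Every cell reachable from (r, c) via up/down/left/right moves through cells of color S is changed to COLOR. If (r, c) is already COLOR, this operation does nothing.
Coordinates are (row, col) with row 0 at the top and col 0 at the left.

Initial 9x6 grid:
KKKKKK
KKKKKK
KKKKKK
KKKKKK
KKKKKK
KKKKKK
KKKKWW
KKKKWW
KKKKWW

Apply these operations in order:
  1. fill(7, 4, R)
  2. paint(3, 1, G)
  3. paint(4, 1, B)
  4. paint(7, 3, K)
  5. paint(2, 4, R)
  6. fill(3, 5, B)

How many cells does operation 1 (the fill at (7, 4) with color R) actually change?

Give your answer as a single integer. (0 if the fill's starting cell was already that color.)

Answer: 6

Derivation:
After op 1 fill(7,4,R) [6 cells changed]:
KKKKKK
KKKKKK
KKKKKK
KKKKKK
KKKKKK
KKKKKK
KKKKRR
KKKKRR
KKKKRR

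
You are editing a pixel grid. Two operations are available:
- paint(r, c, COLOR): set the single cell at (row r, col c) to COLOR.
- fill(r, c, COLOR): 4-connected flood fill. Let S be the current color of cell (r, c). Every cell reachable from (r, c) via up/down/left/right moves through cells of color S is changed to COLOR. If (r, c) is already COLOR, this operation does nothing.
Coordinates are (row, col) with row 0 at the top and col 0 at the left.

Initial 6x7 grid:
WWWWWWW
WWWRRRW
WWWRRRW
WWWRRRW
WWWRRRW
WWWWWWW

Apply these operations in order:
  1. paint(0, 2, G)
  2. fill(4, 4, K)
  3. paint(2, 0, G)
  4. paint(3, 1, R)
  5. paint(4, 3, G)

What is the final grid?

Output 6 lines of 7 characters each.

Answer: WWGWWWW
WWWKKKW
GWWKKKW
WRWKKKW
WWWGKKW
WWWWWWW

Derivation:
After op 1 paint(0,2,G):
WWGWWWW
WWWRRRW
WWWRRRW
WWWRRRW
WWWRRRW
WWWWWWW
After op 2 fill(4,4,K) [12 cells changed]:
WWGWWWW
WWWKKKW
WWWKKKW
WWWKKKW
WWWKKKW
WWWWWWW
After op 3 paint(2,0,G):
WWGWWWW
WWWKKKW
GWWKKKW
WWWKKKW
WWWKKKW
WWWWWWW
After op 4 paint(3,1,R):
WWGWWWW
WWWKKKW
GWWKKKW
WRWKKKW
WWWKKKW
WWWWWWW
After op 5 paint(4,3,G):
WWGWWWW
WWWKKKW
GWWKKKW
WRWKKKW
WWWGKKW
WWWWWWW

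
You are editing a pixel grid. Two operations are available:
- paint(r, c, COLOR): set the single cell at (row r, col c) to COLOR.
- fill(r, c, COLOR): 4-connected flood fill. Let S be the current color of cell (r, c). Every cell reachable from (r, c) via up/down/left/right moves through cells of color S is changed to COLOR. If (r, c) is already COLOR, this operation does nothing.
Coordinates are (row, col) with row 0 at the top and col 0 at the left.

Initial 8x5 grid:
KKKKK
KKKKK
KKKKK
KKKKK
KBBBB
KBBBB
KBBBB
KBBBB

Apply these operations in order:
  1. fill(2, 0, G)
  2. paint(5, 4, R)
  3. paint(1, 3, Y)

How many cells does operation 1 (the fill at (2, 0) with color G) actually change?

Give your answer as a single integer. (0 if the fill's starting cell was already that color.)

Answer: 24

Derivation:
After op 1 fill(2,0,G) [24 cells changed]:
GGGGG
GGGGG
GGGGG
GGGGG
GBBBB
GBBBB
GBBBB
GBBBB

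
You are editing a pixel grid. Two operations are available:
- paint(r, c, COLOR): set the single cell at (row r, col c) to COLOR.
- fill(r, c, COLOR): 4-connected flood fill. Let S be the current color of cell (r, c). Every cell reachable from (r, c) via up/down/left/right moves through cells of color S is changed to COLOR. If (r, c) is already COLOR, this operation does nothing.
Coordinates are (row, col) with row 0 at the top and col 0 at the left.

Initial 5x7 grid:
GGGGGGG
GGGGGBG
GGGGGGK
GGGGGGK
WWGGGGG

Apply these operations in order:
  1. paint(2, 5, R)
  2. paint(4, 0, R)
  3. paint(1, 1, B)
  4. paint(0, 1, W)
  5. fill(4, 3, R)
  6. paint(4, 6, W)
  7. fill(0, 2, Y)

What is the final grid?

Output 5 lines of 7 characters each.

Answer: YWYYYYY
YBYYYBY
YYYYYYK
YYYYYYK
YWYYYYW

Derivation:
After op 1 paint(2,5,R):
GGGGGGG
GGGGGBG
GGGGGRK
GGGGGGK
WWGGGGG
After op 2 paint(4,0,R):
GGGGGGG
GGGGGBG
GGGGGRK
GGGGGGK
RWGGGGG
After op 3 paint(1,1,B):
GGGGGGG
GBGGGBG
GGGGGRK
GGGGGGK
RWGGGGG
After op 4 paint(0,1,W):
GWGGGGG
GBGGGBG
GGGGGRK
GGGGGGK
RWGGGGG
After op 5 fill(4,3,R) [27 cells changed]:
RWRRRRR
RBRRRBR
RRRRRRK
RRRRRRK
RWRRRRR
After op 6 paint(4,6,W):
RWRRRRR
RBRRRBR
RRRRRRK
RRRRRRK
RWRRRRW
After op 7 fill(0,2,Y) [28 cells changed]:
YWYYYYY
YBYYYBY
YYYYYYK
YYYYYYK
YWYYYYW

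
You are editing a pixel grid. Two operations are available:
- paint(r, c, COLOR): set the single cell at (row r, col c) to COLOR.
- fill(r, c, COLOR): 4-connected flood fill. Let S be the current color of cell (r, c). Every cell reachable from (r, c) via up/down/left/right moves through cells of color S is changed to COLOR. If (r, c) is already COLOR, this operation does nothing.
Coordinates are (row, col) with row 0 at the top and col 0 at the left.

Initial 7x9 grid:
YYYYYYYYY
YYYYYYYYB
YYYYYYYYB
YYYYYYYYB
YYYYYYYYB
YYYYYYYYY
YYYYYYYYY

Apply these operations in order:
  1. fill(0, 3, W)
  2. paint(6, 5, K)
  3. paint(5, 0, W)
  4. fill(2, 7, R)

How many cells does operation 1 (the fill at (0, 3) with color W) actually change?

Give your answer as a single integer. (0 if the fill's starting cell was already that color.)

Answer: 59

Derivation:
After op 1 fill(0,3,W) [59 cells changed]:
WWWWWWWWW
WWWWWWWWB
WWWWWWWWB
WWWWWWWWB
WWWWWWWWB
WWWWWWWWW
WWWWWWWWW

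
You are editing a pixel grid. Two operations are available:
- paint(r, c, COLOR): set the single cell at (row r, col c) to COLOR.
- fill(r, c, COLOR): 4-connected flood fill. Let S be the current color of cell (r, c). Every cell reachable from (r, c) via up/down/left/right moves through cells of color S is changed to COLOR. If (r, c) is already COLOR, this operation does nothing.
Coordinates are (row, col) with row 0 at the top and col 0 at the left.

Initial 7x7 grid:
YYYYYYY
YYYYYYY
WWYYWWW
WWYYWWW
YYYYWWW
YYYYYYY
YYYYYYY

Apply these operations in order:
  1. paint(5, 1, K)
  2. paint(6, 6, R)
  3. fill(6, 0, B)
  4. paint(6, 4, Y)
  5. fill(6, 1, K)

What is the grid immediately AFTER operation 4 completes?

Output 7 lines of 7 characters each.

After op 1 paint(5,1,K):
YYYYYYY
YYYYYYY
WWYYWWW
WWYYWWW
YYYYWWW
YKYYYYY
YYYYYYY
After op 2 paint(6,6,R):
YYYYYYY
YYYYYYY
WWYYWWW
WWYYWWW
YYYYWWW
YKYYYYY
YYYYYYR
After op 3 fill(6,0,B) [34 cells changed]:
BBBBBBB
BBBBBBB
WWBBWWW
WWBBWWW
BBBBWWW
BKBBBBB
BBBBBBR
After op 4 paint(6,4,Y):
BBBBBBB
BBBBBBB
WWBBWWW
WWBBWWW
BBBBWWW
BKBBBBB
BBBBYBR

Answer: BBBBBBB
BBBBBBB
WWBBWWW
WWBBWWW
BBBBWWW
BKBBBBB
BBBBYBR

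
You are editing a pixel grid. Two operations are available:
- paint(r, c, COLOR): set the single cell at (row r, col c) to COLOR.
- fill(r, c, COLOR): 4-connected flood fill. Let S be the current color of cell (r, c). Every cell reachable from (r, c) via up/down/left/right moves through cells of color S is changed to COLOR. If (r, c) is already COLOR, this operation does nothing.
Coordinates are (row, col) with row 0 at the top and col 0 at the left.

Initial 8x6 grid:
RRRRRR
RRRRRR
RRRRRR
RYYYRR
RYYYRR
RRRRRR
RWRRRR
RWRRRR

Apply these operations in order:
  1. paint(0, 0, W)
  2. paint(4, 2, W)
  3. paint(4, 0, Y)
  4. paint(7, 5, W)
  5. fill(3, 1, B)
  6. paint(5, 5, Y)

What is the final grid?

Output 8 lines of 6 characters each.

Answer: WRRRRR
RRRRRR
RRRRRR
RBBBRR
BBWBRR
RRRRRY
RWRRRR
RWRRRW

Derivation:
After op 1 paint(0,0,W):
WRRRRR
RRRRRR
RRRRRR
RYYYRR
RYYYRR
RRRRRR
RWRRRR
RWRRRR
After op 2 paint(4,2,W):
WRRRRR
RRRRRR
RRRRRR
RYYYRR
RYWYRR
RRRRRR
RWRRRR
RWRRRR
After op 3 paint(4,0,Y):
WRRRRR
RRRRRR
RRRRRR
RYYYRR
YYWYRR
RRRRRR
RWRRRR
RWRRRR
After op 4 paint(7,5,W):
WRRRRR
RRRRRR
RRRRRR
RYYYRR
YYWYRR
RRRRRR
RWRRRR
RWRRRW
After op 5 fill(3,1,B) [6 cells changed]:
WRRRRR
RRRRRR
RRRRRR
RBBBRR
BBWBRR
RRRRRR
RWRRRR
RWRRRW
After op 6 paint(5,5,Y):
WRRRRR
RRRRRR
RRRRRR
RBBBRR
BBWBRR
RRRRRY
RWRRRR
RWRRRW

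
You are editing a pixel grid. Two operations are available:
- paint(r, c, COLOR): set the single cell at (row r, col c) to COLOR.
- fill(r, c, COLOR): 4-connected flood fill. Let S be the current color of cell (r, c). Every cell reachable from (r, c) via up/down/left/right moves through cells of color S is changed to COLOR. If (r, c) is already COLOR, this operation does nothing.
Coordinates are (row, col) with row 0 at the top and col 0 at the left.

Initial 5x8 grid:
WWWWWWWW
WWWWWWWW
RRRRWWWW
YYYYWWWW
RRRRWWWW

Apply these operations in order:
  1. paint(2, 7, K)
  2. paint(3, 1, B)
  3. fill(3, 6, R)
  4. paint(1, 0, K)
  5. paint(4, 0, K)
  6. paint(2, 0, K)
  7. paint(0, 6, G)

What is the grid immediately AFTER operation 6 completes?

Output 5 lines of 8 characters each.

Answer: RRRRRRRR
KRRRRRRR
KRRRRRRK
YBYYRRRR
KRRRRRRR

Derivation:
After op 1 paint(2,7,K):
WWWWWWWW
WWWWWWWW
RRRRWWWK
YYYYWWWW
RRRRWWWW
After op 2 paint(3,1,B):
WWWWWWWW
WWWWWWWW
RRRRWWWK
YBYYWWWW
RRRRWWWW
After op 3 fill(3,6,R) [27 cells changed]:
RRRRRRRR
RRRRRRRR
RRRRRRRK
YBYYRRRR
RRRRRRRR
After op 4 paint(1,0,K):
RRRRRRRR
KRRRRRRR
RRRRRRRK
YBYYRRRR
RRRRRRRR
After op 5 paint(4,0,K):
RRRRRRRR
KRRRRRRR
RRRRRRRK
YBYYRRRR
KRRRRRRR
After op 6 paint(2,0,K):
RRRRRRRR
KRRRRRRR
KRRRRRRK
YBYYRRRR
KRRRRRRR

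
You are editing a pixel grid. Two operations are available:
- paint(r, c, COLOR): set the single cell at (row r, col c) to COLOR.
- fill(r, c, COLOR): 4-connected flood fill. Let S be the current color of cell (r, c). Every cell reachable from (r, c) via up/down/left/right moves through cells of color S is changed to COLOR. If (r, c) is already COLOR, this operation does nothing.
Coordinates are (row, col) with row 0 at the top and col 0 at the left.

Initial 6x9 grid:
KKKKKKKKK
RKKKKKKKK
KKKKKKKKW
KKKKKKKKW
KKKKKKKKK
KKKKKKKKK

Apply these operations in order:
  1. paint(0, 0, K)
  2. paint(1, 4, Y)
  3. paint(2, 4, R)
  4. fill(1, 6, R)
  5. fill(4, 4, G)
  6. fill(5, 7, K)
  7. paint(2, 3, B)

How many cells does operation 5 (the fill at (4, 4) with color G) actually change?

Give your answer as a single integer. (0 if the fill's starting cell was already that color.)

After op 1 paint(0,0,K):
KKKKKKKKK
RKKKKKKKK
KKKKKKKKW
KKKKKKKKW
KKKKKKKKK
KKKKKKKKK
After op 2 paint(1,4,Y):
KKKKKKKKK
RKKKYKKKK
KKKKKKKKW
KKKKKKKKW
KKKKKKKKK
KKKKKKKKK
After op 3 paint(2,4,R):
KKKKKKKKK
RKKKYKKKK
KKKKRKKKW
KKKKKKKKW
KKKKKKKKK
KKKKKKKKK
After op 4 fill(1,6,R) [49 cells changed]:
RRRRRRRRR
RRRRYRRRR
RRRRRRRRW
RRRRRRRRW
RRRRRRRRR
RRRRRRRRR
After op 5 fill(4,4,G) [51 cells changed]:
GGGGGGGGG
GGGGYGGGG
GGGGGGGGW
GGGGGGGGW
GGGGGGGGG
GGGGGGGGG

Answer: 51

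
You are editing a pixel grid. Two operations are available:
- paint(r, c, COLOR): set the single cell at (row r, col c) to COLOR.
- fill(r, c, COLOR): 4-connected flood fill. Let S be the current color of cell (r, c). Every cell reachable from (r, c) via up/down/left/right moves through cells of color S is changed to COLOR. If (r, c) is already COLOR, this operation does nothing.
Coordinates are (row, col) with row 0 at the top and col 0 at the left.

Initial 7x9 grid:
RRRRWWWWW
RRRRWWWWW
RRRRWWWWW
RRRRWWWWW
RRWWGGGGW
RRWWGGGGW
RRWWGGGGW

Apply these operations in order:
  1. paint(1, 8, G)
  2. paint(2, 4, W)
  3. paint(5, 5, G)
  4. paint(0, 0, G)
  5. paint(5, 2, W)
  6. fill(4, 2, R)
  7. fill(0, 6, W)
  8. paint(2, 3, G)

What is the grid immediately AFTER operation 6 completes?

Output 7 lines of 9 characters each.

After op 1 paint(1,8,G):
RRRRWWWWW
RRRRWWWWG
RRRRWWWWW
RRRRWWWWW
RRWWGGGGW
RRWWGGGGW
RRWWGGGGW
After op 2 paint(2,4,W):
RRRRWWWWW
RRRRWWWWG
RRRRWWWWW
RRRRWWWWW
RRWWGGGGW
RRWWGGGGW
RRWWGGGGW
After op 3 paint(5,5,G):
RRRRWWWWW
RRRRWWWWG
RRRRWWWWW
RRRRWWWWW
RRWWGGGGW
RRWWGGGGW
RRWWGGGGW
After op 4 paint(0,0,G):
GRRRWWWWW
RRRRWWWWG
RRRRWWWWW
RRRRWWWWW
RRWWGGGGW
RRWWGGGGW
RRWWGGGGW
After op 5 paint(5,2,W):
GRRRWWWWW
RRRRWWWWG
RRRRWWWWW
RRRRWWWWW
RRWWGGGGW
RRWWGGGGW
RRWWGGGGW
After op 6 fill(4,2,R) [6 cells changed]:
GRRRWWWWW
RRRRWWWWG
RRRRWWWWW
RRRRWWWWW
RRRRGGGGW
RRRRGGGGW
RRRRGGGGW

Answer: GRRRWWWWW
RRRRWWWWG
RRRRWWWWW
RRRRWWWWW
RRRRGGGGW
RRRRGGGGW
RRRRGGGGW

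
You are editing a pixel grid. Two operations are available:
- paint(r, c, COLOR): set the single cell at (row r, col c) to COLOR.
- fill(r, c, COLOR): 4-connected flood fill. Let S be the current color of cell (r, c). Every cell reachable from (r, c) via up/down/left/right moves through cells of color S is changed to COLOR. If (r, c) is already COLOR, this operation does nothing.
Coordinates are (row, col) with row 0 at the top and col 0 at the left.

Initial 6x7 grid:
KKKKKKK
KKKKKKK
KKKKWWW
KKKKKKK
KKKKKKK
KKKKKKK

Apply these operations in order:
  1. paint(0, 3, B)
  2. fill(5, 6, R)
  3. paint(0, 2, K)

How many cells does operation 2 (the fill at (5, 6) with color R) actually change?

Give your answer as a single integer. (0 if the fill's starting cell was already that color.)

Answer: 38

Derivation:
After op 1 paint(0,3,B):
KKKBKKK
KKKKKKK
KKKKWWW
KKKKKKK
KKKKKKK
KKKKKKK
After op 2 fill(5,6,R) [38 cells changed]:
RRRBRRR
RRRRRRR
RRRRWWW
RRRRRRR
RRRRRRR
RRRRRRR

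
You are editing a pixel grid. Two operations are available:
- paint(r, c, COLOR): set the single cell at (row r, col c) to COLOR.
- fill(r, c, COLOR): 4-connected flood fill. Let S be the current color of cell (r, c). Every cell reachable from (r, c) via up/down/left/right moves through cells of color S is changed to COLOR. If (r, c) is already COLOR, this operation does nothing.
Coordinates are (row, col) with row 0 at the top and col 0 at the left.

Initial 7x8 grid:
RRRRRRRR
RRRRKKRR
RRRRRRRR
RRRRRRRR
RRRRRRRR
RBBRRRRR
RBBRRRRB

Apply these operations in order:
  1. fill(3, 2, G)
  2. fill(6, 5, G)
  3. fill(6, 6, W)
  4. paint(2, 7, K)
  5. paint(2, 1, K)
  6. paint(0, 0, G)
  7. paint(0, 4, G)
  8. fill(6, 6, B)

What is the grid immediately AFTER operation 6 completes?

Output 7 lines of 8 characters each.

Answer: GWWWWWWW
WWWWKKWW
WKWWWWWK
WWWWWWWW
WWWWWWWW
WBBWWWWW
WBBWWWWB

Derivation:
After op 1 fill(3,2,G) [49 cells changed]:
GGGGGGGG
GGGGKKGG
GGGGGGGG
GGGGGGGG
GGGGGGGG
GBBGGGGG
GBBGGGGB
After op 2 fill(6,5,G) [0 cells changed]:
GGGGGGGG
GGGGKKGG
GGGGGGGG
GGGGGGGG
GGGGGGGG
GBBGGGGG
GBBGGGGB
After op 3 fill(6,6,W) [49 cells changed]:
WWWWWWWW
WWWWKKWW
WWWWWWWW
WWWWWWWW
WWWWWWWW
WBBWWWWW
WBBWWWWB
After op 4 paint(2,7,K):
WWWWWWWW
WWWWKKWW
WWWWWWWK
WWWWWWWW
WWWWWWWW
WBBWWWWW
WBBWWWWB
After op 5 paint(2,1,K):
WWWWWWWW
WWWWKKWW
WKWWWWWK
WWWWWWWW
WWWWWWWW
WBBWWWWW
WBBWWWWB
After op 6 paint(0,0,G):
GWWWWWWW
WWWWKKWW
WKWWWWWK
WWWWWWWW
WWWWWWWW
WBBWWWWW
WBBWWWWB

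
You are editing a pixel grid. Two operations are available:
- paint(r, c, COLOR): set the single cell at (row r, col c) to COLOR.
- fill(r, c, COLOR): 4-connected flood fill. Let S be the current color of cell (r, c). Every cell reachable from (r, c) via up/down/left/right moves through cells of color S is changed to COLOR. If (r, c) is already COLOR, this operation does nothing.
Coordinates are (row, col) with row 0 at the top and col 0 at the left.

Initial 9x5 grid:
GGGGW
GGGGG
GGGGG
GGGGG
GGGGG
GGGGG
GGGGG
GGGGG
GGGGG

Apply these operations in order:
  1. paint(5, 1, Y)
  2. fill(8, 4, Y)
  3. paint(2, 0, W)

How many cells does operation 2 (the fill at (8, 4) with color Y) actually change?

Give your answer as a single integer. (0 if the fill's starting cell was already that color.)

After op 1 paint(5,1,Y):
GGGGW
GGGGG
GGGGG
GGGGG
GGGGG
GYGGG
GGGGG
GGGGG
GGGGG
After op 2 fill(8,4,Y) [43 cells changed]:
YYYYW
YYYYY
YYYYY
YYYYY
YYYYY
YYYYY
YYYYY
YYYYY
YYYYY

Answer: 43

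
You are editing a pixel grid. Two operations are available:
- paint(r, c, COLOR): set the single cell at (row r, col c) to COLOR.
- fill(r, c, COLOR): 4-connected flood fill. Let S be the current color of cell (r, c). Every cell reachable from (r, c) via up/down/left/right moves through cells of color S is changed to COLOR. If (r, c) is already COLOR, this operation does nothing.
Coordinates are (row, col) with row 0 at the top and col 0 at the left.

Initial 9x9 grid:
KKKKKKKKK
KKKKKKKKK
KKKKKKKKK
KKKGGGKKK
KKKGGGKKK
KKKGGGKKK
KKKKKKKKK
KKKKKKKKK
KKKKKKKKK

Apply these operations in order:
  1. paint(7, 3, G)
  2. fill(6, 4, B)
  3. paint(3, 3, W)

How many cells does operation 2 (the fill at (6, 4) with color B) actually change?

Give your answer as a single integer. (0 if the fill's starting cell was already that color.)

Answer: 71

Derivation:
After op 1 paint(7,3,G):
KKKKKKKKK
KKKKKKKKK
KKKKKKKKK
KKKGGGKKK
KKKGGGKKK
KKKGGGKKK
KKKKKKKKK
KKKGKKKKK
KKKKKKKKK
After op 2 fill(6,4,B) [71 cells changed]:
BBBBBBBBB
BBBBBBBBB
BBBBBBBBB
BBBGGGBBB
BBBGGGBBB
BBBGGGBBB
BBBBBBBBB
BBBGBBBBB
BBBBBBBBB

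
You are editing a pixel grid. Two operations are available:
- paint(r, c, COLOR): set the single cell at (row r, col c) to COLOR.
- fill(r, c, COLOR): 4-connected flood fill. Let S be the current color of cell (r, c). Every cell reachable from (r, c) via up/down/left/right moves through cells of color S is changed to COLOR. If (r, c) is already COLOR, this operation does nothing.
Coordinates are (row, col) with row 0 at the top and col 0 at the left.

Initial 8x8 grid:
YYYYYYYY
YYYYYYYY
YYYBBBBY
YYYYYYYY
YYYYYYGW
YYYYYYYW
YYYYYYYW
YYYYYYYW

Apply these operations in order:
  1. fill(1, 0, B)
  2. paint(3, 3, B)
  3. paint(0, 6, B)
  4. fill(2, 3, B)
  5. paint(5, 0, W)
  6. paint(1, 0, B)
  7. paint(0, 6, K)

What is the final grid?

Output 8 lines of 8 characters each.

After op 1 fill(1,0,B) [55 cells changed]:
BBBBBBBB
BBBBBBBB
BBBBBBBB
BBBBBBBB
BBBBBBGW
BBBBBBBW
BBBBBBBW
BBBBBBBW
After op 2 paint(3,3,B):
BBBBBBBB
BBBBBBBB
BBBBBBBB
BBBBBBBB
BBBBBBGW
BBBBBBBW
BBBBBBBW
BBBBBBBW
After op 3 paint(0,6,B):
BBBBBBBB
BBBBBBBB
BBBBBBBB
BBBBBBBB
BBBBBBGW
BBBBBBBW
BBBBBBBW
BBBBBBBW
After op 4 fill(2,3,B) [0 cells changed]:
BBBBBBBB
BBBBBBBB
BBBBBBBB
BBBBBBBB
BBBBBBGW
BBBBBBBW
BBBBBBBW
BBBBBBBW
After op 5 paint(5,0,W):
BBBBBBBB
BBBBBBBB
BBBBBBBB
BBBBBBBB
BBBBBBGW
WBBBBBBW
BBBBBBBW
BBBBBBBW
After op 6 paint(1,0,B):
BBBBBBBB
BBBBBBBB
BBBBBBBB
BBBBBBBB
BBBBBBGW
WBBBBBBW
BBBBBBBW
BBBBBBBW
After op 7 paint(0,6,K):
BBBBBBKB
BBBBBBBB
BBBBBBBB
BBBBBBBB
BBBBBBGW
WBBBBBBW
BBBBBBBW
BBBBBBBW

Answer: BBBBBBKB
BBBBBBBB
BBBBBBBB
BBBBBBBB
BBBBBBGW
WBBBBBBW
BBBBBBBW
BBBBBBBW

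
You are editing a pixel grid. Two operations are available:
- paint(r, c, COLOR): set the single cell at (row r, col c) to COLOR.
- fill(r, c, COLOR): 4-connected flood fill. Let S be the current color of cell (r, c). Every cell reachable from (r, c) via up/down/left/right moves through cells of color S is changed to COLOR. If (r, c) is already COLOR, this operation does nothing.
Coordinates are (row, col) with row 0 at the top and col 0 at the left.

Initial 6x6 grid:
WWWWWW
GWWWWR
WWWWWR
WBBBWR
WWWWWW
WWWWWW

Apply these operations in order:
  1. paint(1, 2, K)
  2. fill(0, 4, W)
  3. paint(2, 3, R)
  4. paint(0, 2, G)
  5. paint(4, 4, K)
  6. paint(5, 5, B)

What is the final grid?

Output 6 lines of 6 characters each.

After op 1 paint(1,2,K):
WWWWWW
GWKWWR
WWWWWR
WBBBWR
WWWWWW
WWWWWW
After op 2 fill(0,4,W) [0 cells changed]:
WWWWWW
GWKWWR
WWWWWR
WBBBWR
WWWWWW
WWWWWW
After op 3 paint(2,3,R):
WWWWWW
GWKWWR
WWWRWR
WBBBWR
WWWWWW
WWWWWW
After op 4 paint(0,2,G):
WWGWWW
GWKWWR
WWWRWR
WBBBWR
WWWWWW
WWWWWW
After op 5 paint(4,4,K):
WWGWWW
GWKWWR
WWWRWR
WBBBWR
WWWWKW
WWWWWW
After op 6 paint(5,5,B):
WWGWWW
GWKWWR
WWWRWR
WBBBWR
WWWWKW
WWWWWB

Answer: WWGWWW
GWKWWR
WWWRWR
WBBBWR
WWWWKW
WWWWWB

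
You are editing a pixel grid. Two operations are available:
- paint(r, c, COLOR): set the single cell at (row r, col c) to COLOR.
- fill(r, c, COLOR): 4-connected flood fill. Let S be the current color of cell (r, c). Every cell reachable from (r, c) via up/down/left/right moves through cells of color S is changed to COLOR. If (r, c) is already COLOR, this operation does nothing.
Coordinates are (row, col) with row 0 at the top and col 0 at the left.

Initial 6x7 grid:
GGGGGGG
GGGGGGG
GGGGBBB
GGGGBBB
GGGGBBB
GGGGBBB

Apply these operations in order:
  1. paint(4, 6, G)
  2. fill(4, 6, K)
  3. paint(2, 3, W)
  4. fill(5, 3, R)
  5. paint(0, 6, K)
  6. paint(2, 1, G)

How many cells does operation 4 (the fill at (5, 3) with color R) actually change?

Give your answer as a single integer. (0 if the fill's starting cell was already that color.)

Answer: 29

Derivation:
After op 1 paint(4,6,G):
GGGGGGG
GGGGGGG
GGGGBBB
GGGGBBB
GGGGBBG
GGGGBBB
After op 2 fill(4,6,K) [1 cells changed]:
GGGGGGG
GGGGGGG
GGGGBBB
GGGGBBB
GGGGBBK
GGGGBBB
After op 3 paint(2,3,W):
GGGGGGG
GGGGGGG
GGGWBBB
GGGGBBB
GGGGBBK
GGGGBBB
After op 4 fill(5,3,R) [29 cells changed]:
RRRRRRR
RRRRRRR
RRRWBBB
RRRRBBB
RRRRBBK
RRRRBBB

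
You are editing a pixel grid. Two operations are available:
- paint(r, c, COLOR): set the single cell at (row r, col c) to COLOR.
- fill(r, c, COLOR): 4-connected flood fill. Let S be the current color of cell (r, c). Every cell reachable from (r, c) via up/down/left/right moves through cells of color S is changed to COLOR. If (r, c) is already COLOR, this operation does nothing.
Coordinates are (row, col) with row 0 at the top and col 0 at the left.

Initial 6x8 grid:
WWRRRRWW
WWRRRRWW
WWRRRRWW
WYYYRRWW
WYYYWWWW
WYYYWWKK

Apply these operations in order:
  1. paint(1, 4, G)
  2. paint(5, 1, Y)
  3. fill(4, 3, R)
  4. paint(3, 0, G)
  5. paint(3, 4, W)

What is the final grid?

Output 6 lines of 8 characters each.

Answer: WWRRRRWW
WWRRGRWW
WWRRRRWW
GRRRWRWW
WRRRWWWW
WRRRWWKK

Derivation:
After op 1 paint(1,4,G):
WWRRRRWW
WWRRGRWW
WWRRRRWW
WYYYRRWW
WYYYWWWW
WYYYWWKK
After op 2 paint(5,1,Y):
WWRRRRWW
WWRRGRWW
WWRRRRWW
WYYYRRWW
WYYYWWWW
WYYYWWKK
After op 3 fill(4,3,R) [9 cells changed]:
WWRRRRWW
WWRRGRWW
WWRRRRWW
WRRRRRWW
WRRRWWWW
WRRRWWKK
After op 4 paint(3,0,G):
WWRRRRWW
WWRRGRWW
WWRRRRWW
GRRRRRWW
WRRRWWWW
WRRRWWKK
After op 5 paint(3,4,W):
WWRRRRWW
WWRRGRWW
WWRRRRWW
GRRRWRWW
WRRRWWWW
WRRRWWKK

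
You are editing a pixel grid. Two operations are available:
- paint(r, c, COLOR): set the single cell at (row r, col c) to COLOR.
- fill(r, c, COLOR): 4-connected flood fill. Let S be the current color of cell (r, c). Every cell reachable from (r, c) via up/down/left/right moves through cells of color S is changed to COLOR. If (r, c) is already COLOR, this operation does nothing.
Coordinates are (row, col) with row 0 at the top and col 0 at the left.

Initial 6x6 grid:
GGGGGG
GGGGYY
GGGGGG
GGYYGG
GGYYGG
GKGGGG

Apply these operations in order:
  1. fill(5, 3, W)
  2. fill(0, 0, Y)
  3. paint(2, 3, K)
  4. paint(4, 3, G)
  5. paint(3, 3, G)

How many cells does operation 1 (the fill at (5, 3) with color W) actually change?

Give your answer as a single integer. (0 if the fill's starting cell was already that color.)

After op 1 fill(5,3,W) [29 cells changed]:
WWWWWW
WWWWYY
WWWWWW
WWYYWW
WWYYWW
WKWWWW

Answer: 29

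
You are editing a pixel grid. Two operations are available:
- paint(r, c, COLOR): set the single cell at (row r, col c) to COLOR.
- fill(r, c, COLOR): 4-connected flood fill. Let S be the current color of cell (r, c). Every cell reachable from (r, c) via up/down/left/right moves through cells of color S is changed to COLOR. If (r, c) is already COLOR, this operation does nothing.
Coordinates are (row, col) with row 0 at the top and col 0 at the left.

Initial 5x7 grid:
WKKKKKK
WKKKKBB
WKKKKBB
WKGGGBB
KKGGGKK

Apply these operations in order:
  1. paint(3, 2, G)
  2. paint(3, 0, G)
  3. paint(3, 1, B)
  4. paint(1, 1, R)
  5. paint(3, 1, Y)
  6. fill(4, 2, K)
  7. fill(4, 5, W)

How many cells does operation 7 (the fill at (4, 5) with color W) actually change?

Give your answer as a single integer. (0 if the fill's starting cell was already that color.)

After op 1 paint(3,2,G):
WKKKKKK
WKKKKBB
WKKKKBB
WKGGGBB
KKGGGKK
After op 2 paint(3,0,G):
WKKKKKK
WKKKKBB
WKKKKBB
GKGGGBB
KKGGGKK
After op 3 paint(3,1,B):
WKKKKKK
WKKKKBB
WKKKKBB
GBGGGBB
KKGGGKK
After op 4 paint(1,1,R):
WKKKKKK
WRKKKBB
WKKKKBB
GBGGGBB
KKGGGKK
After op 5 paint(3,1,Y):
WKKKKKK
WRKKKBB
WKKKKBB
GYGGGBB
KKGGGKK
After op 6 fill(4,2,K) [6 cells changed]:
WKKKKKK
WRKKKBB
WKKKKBB
GYKKKBB
KKKKKKK
After op 7 fill(4,5,W) [23 cells changed]:
WWWWWWW
WRWWWBB
WWWWWBB
GYWWWBB
WWWWWWW

Answer: 23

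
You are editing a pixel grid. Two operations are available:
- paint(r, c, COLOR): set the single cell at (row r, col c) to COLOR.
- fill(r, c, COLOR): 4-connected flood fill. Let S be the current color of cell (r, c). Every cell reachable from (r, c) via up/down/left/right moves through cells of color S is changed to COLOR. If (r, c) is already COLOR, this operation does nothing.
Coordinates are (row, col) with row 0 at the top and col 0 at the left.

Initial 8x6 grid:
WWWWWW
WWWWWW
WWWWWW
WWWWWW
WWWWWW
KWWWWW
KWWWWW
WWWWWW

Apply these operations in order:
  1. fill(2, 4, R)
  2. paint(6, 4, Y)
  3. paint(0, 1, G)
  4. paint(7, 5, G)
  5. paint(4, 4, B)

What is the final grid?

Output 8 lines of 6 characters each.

Answer: RGRRRR
RRRRRR
RRRRRR
RRRRRR
RRRRBR
KRRRRR
KRRRYR
RRRRRG

Derivation:
After op 1 fill(2,4,R) [46 cells changed]:
RRRRRR
RRRRRR
RRRRRR
RRRRRR
RRRRRR
KRRRRR
KRRRRR
RRRRRR
After op 2 paint(6,4,Y):
RRRRRR
RRRRRR
RRRRRR
RRRRRR
RRRRRR
KRRRRR
KRRRYR
RRRRRR
After op 3 paint(0,1,G):
RGRRRR
RRRRRR
RRRRRR
RRRRRR
RRRRRR
KRRRRR
KRRRYR
RRRRRR
After op 4 paint(7,5,G):
RGRRRR
RRRRRR
RRRRRR
RRRRRR
RRRRRR
KRRRRR
KRRRYR
RRRRRG
After op 5 paint(4,4,B):
RGRRRR
RRRRRR
RRRRRR
RRRRRR
RRRRBR
KRRRRR
KRRRYR
RRRRRG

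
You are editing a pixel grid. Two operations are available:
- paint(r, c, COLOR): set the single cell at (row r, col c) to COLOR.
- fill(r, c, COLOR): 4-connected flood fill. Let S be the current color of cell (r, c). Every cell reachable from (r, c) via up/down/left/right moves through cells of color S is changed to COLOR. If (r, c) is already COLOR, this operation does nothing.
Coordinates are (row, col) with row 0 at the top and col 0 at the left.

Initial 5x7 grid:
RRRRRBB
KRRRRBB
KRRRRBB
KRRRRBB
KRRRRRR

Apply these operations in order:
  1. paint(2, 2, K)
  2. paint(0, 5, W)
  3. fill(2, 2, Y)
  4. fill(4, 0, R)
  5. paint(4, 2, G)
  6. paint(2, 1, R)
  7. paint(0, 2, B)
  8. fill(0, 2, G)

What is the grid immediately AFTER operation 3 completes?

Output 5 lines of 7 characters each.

After op 1 paint(2,2,K):
RRRRRBB
KRRRRBB
KRKRRBB
KRRRRBB
KRRRRRR
After op 2 paint(0,5,W):
RRRRRWB
KRRRRBB
KRKRRBB
KRRRRBB
KRRRRRR
After op 3 fill(2,2,Y) [1 cells changed]:
RRRRRWB
KRRRRBB
KRYRRBB
KRRRRBB
KRRRRRR

Answer: RRRRRWB
KRRRRBB
KRYRRBB
KRRRRBB
KRRRRRR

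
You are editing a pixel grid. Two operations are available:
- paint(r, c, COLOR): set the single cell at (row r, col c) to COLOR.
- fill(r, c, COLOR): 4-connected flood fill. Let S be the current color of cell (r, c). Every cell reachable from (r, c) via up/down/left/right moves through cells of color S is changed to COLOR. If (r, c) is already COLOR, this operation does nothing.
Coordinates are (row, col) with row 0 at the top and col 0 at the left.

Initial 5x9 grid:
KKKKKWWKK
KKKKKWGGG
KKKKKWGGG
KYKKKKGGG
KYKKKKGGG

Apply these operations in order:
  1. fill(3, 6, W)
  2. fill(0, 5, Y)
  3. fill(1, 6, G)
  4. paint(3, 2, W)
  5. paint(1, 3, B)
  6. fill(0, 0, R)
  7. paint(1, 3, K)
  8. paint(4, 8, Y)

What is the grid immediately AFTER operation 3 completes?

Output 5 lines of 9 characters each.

Answer: KKKKKGGKK
KKKKKGGGG
KKKKKGGGG
KYKKKKGGG
KYKKKKGGG

Derivation:
After op 1 fill(3,6,W) [12 cells changed]:
KKKKKWWKK
KKKKKWWWW
KKKKKWWWW
KYKKKKWWW
KYKKKKWWW
After op 2 fill(0,5,Y) [16 cells changed]:
KKKKKYYKK
KKKKKYYYY
KKKKKYYYY
KYKKKKYYY
KYKKKKYYY
After op 3 fill(1,6,G) [16 cells changed]:
KKKKKGGKK
KKKKKGGGG
KKKKKGGGG
KYKKKKGGG
KYKKKKGGG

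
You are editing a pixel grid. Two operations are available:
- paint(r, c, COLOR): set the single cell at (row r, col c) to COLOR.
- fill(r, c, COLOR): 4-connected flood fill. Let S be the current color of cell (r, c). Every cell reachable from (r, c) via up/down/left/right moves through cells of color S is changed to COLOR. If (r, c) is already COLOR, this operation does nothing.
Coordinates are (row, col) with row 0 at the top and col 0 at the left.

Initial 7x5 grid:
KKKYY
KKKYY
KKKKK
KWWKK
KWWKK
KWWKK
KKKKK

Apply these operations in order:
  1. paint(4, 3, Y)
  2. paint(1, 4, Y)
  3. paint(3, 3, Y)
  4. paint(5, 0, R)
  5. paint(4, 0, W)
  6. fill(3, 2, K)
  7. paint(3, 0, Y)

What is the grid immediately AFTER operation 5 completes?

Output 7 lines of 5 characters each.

After op 1 paint(4,3,Y):
KKKYY
KKKYY
KKKKK
KWWKK
KWWYK
KWWKK
KKKKK
After op 2 paint(1,4,Y):
KKKYY
KKKYY
KKKKK
KWWKK
KWWYK
KWWKK
KKKKK
After op 3 paint(3,3,Y):
KKKYY
KKKYY
KKKKK
KWWYK
KWWYK
KWWKK
KKKKK
After op 4 paint(5,0,R):
KKKYY
KKKYY
KKKKK
KWWYK
KWWYK
RWWKK
KKKKK
After op 5 paint(4,0,W):
KKKYY
KKKYY
KKKKK
KWWYK
WWWYK
RWWKK
KKKKK

Answer: KKKYY
KKKYY
KKKKK
KWWYK
WWWYK
RWWKK
KKKKK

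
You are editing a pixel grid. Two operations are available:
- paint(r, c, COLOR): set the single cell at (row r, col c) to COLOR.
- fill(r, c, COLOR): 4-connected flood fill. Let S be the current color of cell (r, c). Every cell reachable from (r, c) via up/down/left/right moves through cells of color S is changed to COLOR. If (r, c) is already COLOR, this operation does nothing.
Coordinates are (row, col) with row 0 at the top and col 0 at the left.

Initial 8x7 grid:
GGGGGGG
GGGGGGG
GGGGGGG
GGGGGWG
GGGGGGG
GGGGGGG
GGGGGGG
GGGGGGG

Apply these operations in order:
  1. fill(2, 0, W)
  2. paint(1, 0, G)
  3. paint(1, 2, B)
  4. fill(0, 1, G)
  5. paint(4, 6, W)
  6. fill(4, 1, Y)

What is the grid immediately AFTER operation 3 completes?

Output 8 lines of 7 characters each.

After op 1 fill(2,0,W) [55 cells changed]:
WWWWWWW
WWWWWWW
WWWWWWW
WWWWWWW
WWWWWWW
WWWWWWW
WWWWWWW
WWWWWWW
After op 2 paint(1,0,G):
WWWWWWW
GWWWWWW
WWWWWWW
WWWWWWW
WWWWWWW
WWWWWWW
WWWWWWW
WWWWWWW
After op 3 paint(1,2,B):
WWWWWWW
GWBWWWW
WWWWWWW
WWWWWWW
WWWWWWW
WWWWWWW
WWWWWWW
WWWWWWW

Answer: WWWWWWW
GWBWWWW
WWWWWWW
WWWWWWW
WWWWWWW
WWWWWWW
WWWWWWW
WWWWWWW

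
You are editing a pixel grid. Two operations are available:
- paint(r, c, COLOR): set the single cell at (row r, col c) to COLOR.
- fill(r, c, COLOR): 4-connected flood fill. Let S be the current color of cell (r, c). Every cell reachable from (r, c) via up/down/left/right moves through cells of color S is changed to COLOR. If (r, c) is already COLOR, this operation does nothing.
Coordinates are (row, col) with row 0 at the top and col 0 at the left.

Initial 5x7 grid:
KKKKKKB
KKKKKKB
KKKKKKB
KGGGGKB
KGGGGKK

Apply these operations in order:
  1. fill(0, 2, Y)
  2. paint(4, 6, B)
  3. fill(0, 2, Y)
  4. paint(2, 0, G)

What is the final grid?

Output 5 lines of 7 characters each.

After op 1 fill(0,2,Y) [23 cells changed]:
YYYYYYB
YYYYYYB
YYYYYYB
YGGGGYB
YGGGGYY
After op 2 paint(4,6,B):
YYYYYYB
YYYYYYB
YYYYYYB
YGGGGYB
YGGGGYB
After op 3 fill(0,2,Y) [0 cells changed]:
YYYYYYB
YYYYYYB
YYYYYYB
YGGGGYB
YGGGGYB
After op 4 paint(2,0,G):
YYYYYYB
YYYYYYB
GYYYYYB
YGGGGYB
YGGGGYB

Answer: YYYYYYB
YYYYYYB
GYYYYYB
YGGGGYB
YGGGGYB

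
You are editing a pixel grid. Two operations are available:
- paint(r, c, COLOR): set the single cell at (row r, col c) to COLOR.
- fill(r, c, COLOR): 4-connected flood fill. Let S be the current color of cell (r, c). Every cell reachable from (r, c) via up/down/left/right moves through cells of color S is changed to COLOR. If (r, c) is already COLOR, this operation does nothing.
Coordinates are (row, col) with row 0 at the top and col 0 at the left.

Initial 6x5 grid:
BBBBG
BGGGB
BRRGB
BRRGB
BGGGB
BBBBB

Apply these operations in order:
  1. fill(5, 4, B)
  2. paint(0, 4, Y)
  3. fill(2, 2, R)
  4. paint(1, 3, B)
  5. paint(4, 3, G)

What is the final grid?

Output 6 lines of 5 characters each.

Answer: BBBBY
BGGBB
BRRGB
BRRGB
BGGGB
BBBBB

Derivation:
After op 1 fill(5,4,B) [0 cells changed]:
BBBBG
BGGGB
BRRGB
BRRGB
BGGGB
BBBBB
After op 2 paint(0,4,Y):
BBBBY
BGGGB
BRRGB
BRRGB
BGGGB
BBBBB
After op 3 fill(2,2,R) [0 cells changed]:
BBBBY
BGGGB
BRRGB
BRRGB
BGGGB
BBBBB
After op 4 paint(1,3,B):
BBBBY
BGGBB
BRRGB
BRRGB
BGGGB
BBBBB
After op 5 paint(4,3,G):
BBBBY
BGGBB
BRRGB
BRRGB
BGGGB
BBBBB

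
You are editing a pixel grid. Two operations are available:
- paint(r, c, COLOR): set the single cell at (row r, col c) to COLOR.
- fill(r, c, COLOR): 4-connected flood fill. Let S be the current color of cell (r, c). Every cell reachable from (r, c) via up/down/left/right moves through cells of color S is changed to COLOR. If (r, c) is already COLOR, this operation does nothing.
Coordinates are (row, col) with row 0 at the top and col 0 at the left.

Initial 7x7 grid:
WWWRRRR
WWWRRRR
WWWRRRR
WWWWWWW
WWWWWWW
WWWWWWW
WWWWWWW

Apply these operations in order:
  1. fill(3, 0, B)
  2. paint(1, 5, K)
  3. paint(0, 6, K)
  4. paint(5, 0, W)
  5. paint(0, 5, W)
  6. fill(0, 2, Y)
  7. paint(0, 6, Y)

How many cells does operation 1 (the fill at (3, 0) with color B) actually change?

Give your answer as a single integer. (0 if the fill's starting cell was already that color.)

After op 1 fill(3,0,B) [37 cells changed]:
BBBRRRR
BBBRRRR
BBBRRRR
BBBBBBB
BBBBBBB
BBBBBBB
BBBBBBB

Answer: 37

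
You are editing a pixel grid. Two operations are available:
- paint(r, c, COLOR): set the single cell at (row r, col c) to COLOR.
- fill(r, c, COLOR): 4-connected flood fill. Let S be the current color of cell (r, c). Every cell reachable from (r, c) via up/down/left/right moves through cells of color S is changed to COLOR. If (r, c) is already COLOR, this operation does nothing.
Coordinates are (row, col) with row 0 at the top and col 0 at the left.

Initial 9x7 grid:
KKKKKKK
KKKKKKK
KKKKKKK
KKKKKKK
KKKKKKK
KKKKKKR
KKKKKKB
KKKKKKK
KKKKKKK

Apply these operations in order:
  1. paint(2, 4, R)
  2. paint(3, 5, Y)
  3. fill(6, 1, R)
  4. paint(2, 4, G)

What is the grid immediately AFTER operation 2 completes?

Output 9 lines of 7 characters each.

After op 1 paint(2,4,R):
KKKKKKK
KKKKKKK
KKKKRKK
KKKKKKK
KKKKKKK
KKKKKKR
KKKKKKB
KKKKKKK
KKKKKKK
After op 2 paint(3,5,Y):
KKKKKKK
KKKKKKK
KKKKRKK
KKKKKYK
KKKKKKK
KKKKKKR
KKKKKKB
KKKKKKK
KKKKKKK

Answer: KKKKKKK
KKKKKKK
KKKKRKK
KKKKKYK
KKKKKKK
KKKKKKR
KKKKKKB
KKKKKKK
KKKKKKK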